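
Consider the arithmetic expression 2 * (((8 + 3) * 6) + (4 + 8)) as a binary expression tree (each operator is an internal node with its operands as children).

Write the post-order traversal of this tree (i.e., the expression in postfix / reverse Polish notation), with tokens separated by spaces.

2 8 3 + 6 * 4 8 + + *

Post-order on an expression tree gives postfix notation: for each operator, emit left operand, right operand, then the operator.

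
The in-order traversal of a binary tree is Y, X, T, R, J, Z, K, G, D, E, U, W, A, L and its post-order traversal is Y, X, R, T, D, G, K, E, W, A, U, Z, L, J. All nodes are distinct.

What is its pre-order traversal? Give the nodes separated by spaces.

J T X Y R L Z U E K G D A W

The last element of post-order is the root; it splits in-order into left and right subtrees.
Root J: left subtree has 4 nodes {Y, X, T, R}, right has 9 {Z, K, G, D, E, U, W, A, L}.
  Root T: left subtree has 2 nodes {Y, X}, right has 1 {R}.
    Root X: left subtree has 1 node {Y}, right has 0 { }.
  Root L: left subtree has 8 nodes {Z, K, G, D, E, U, W, A}, right has 0 { }.
    Root Z: left subtree has 0 nodes { }, right has 7 {K, G, D, E, U, W, A}.
      Root U: left subtree has 4 nodes {K, G, D, E}, right has 2 {W, A}.
        Root E: left subtree has 3 nodes {K, G, D}, right has 0 { }.
          Root K: left subtree has 0 nodes { }, right has 2 {G, D}.
            Root G: left subtree has 0 nodes { }, right has 1 {D}.
        Root A: left subtree has 1 node {W}, right has 0 { }.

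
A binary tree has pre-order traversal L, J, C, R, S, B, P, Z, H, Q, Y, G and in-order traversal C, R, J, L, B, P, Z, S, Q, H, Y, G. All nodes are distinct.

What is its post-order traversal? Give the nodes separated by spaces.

R C J Z P B Q G Y H S L

The first element of pre-order is the root; it splits in-order into left and right subtrees.
Root L: left subtree has 3 nodes {C, R, J}, right has 8 {B, P, Z, S, Q, H, Y, G}.
  Root J: left subtree has 2 nodes {C, R}, right has 0 { }.
    Root C: left subtree has 0 nodes { }, right has 1 {R}.
  Root S: left subtree has 3 nodes {B, P, Z}, right has 4 {Q, H, Y, G}.
    Root B: left subtree has 0 nodes { }, right has 2 {P, Z}.
      Root P: left subtree has 0 nodes { }, right has 1 {Z}.
    Root H: left subtree has 1 node {Q}, right has 2 {Y, G}.
      Root Y: left subtree has 0 nodes { }, right has 1 {G}.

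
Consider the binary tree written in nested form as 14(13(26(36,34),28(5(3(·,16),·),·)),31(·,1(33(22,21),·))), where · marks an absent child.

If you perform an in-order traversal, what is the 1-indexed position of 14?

In-order visits the left subtree, then the node, then the right subtree.
At 14: go left to 13.
  At 13: go left to 26.
    At 26: go left to 36.
      36 is a leaf — visit 36.
    Visit 26.
    At 26: go right to 34.
      34 is a leaf — visit 34.
  Visit 13.
  At 13: go right to 28.
    At 28: go left to 5.
      At 5: go left to 3.
        At 3: no left child.
        Visit 3.
        At 3: go right to 16.
          16 is a leaf — visit 16.
      Visit 5.
      At 5: no right child.
    Visit 28.
    At 28: no right child.
Visit 14.
At 14: go right to 31.
  At 31: no left child.
  Visit 31.
  At 31: go right to 1.
    At 1: go left to 33.
      At 33: go left to 22.
        22 is a leaf — visit 22.
      Visit 33.
      At 33: go right to 21.
        21 is a leaf — visit 21.
    Visit 1.
    At 1: no right child.
Full in-order sequence: 36, 26, 34, 13, 3, 16, 5, 28, 14, 31, 22, 33, 21, 1.

9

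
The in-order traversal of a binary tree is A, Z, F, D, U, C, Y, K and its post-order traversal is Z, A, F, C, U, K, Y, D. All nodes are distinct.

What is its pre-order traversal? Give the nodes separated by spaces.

The last element of post-order is the root; it splits in-order into left and right subtrees.
Root D: left subtree has 3 nodes {A, Z, F}, right has 4 {U, C, Y, K}.
  Root F: left subtree has 2 nodes {A, Z}, right has 0 { }.
    Root A: left subtree has 0 nodes { }, right has 1 {Z}.
  Root Y: left subtree has 2 nodes {U, C}, right has 1 {K}.
    Root U: left subtree has 0 nodes { }, right has 1 {C}.

D F A Z Y U C K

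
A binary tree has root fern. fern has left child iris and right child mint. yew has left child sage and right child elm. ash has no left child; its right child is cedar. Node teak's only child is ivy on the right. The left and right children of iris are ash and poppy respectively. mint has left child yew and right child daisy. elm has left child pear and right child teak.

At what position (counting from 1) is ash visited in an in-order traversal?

In-order visits the left subtree, then the node, then the right subtree.
At fern: go left to iris.
  At iris: go left to ash.
    At ash: no left child.
    Visit ash.
    At ash: go right to cedar.
      cedar is a leaf — visit cedar.
  Visit iris.
  At iris: go right to poppy.
    poppy is a leaf — visit poppy.
Visit fern.
At fern: go right to mint.
  At mint: go left to yew.
    At yew: go left to sage.
      sage is a leaf — visit sage.
    Visit yew.
    At yew: go right to elm.
      At elm: go left to pear.
        pear is a leaf — visit pear.
      Visit elm.
      At elm: go right to teak.
        At teak: no left child.
        Visit teak.
        At teak: go right to ivy.
          ivy is a leaf — visit ivy.
  Visit mint.
  At mint: go right to daisy.
    daisy is a leaf — visit daisy.
Full in-order sequence: ash, cedar, iris, poppy, fern, sage, yew, pear, elm, teak, ivy, mint, daisy.

1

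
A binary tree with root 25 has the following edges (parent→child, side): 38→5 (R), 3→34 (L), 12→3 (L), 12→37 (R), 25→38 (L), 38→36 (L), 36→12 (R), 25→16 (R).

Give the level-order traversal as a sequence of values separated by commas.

25, 38, 16, 36, 5, 12, 3, 37, 34

Level-order visits nodes level by level from the root, left to right within each level.
Level 0: 25
Level 1: 38, 16
Level 2: 36, 5
Level 3: 12
Level 4: 3, 37
Level 5: 34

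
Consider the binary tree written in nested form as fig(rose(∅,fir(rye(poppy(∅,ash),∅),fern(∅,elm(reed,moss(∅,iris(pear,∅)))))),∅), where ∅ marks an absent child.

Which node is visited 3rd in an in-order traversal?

ash

In-order visits the left subtree, then the node, then the right subtree.
At fig: go left to rose.
  At rose: no left child.
  Visit rose.
  At rose: go right to fir.
    At fir: go left to rye.
      At rye: go left to poppy.
        At poppy: no left child.
        Visit poppy.
        At poppy: go right to ash.
          ash is a leaf — visit ash.
      Visit rye.
      At rye: no right child.
    Visit fir.
    At fir: go right to fern.
      At fern: no left child.
      Visit fern.
      At fern: go right to elm.
        At elm: go left to reed.
          reed is a leaf — visit reed.
        Visit elm.
        At elm: go right to moss.
          At moss: no left child.
          Visit moss.
          At moss: go right to iris.
            At iris: go left to pear.
              pear is a leaf — visit pear.
            Visit iris.
            At iris: no right child.
Visit fig.
At fig: no right child.
Full in-order sequence: rose, poppy, ash, rye, fir, fern, reed, elm, moss, pear, iris, fig.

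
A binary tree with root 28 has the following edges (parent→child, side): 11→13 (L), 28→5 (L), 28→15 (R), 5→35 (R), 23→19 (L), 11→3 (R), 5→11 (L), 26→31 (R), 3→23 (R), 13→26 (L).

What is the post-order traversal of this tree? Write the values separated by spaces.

Post-order visits the left subtree, then the right subtree, then the node.
At 28: go left to 5.
  At 5: go left to 11.
    At 11: go left to 13.
      At 13: go left to 26.
        At 26: no left child.
        At 26: go right to 31.
          31 is a leaf — visit 31.
        Visit 26.
      At 13: no right child.
      Visit 13.
    At 11: go right to 3.
      At 3: no left child.
      At 3: go right to 23.
        At 23: go left to 19.
          19 is a leaf — visit 19.
        At 23: no right child.
        Visit 23.
      Visit 3.
    Visit 11.
  At 5: go right to 35.
    35 is a leaf — visit 35.
  Visit 5.
At 28: go right to 15.
  15 is a leaf — visit 15.
Visit 28.

31 26 13 19 23 3 11 35 5 15 28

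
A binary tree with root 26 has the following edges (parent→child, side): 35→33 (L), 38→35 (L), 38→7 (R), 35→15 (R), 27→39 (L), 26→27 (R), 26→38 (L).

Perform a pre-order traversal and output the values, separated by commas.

26, 38, 35, 33, 15, 7, 27, 39

Pre-order visits the node, then its left subtree, then its right subtree.
Visit 26.
At 26: go left to 38.
  Visit 38.
  At 38: go left to 35.
    Visit 35.
    At 35: go left to 33.
      33 is a leaf — visit 33.
    At 35: go right to 15.
      15 is a leaf — visit 15.
  At 38: go right to 7.
    7 is a leaf — visit 7.
At 26: go right to 27.
  Visit 27.
  At 27: go left to 39.
    39 is a leaf — visit 39.
  At 27: no right child.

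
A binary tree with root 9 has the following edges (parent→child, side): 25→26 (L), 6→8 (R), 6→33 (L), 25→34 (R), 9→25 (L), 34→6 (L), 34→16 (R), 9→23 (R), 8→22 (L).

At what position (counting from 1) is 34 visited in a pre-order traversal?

Pre-order visits the node, then its left subtree, then its right subtree.
Visit 9.
At 9: go left to 25.
  Visit 25.
  At 25: go left to 26.
    26 is a leaf — visit 26.
  At 25: go right to 34.
    Visit 34.
    At 34: go left to 6.
      Visit 6.
      At 6: go left to 33.
        33 is a leaf — visit 33.
      At 6: go right to 8.
        Visit 8.
        At 8: go left to 22.
          22 is a leaf — visit 22.
        At 8: no right child.
    At 34: go right to 16.
      16 is a leaf — visit 16.
At 9: go right to 23.
  23 is a leaf — visit 23.
Full pre-order sequence: 9, 25, 26, 34, 6, 33, 8, 22, 16, 23.

4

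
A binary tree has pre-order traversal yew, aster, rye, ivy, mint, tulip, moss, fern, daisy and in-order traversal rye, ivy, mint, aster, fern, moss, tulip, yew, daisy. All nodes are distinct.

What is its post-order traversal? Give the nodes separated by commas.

mint, ivy, rye, fern, moss, tulip, aster, daisy, yew

The first element of pre-order is the root; it splits in-order into left and right subtrees.
Root yew: left subtree has 7 nodes {rye, ivy, mint, aster, fern, moss, tulip}, right has 1 {daisy}.
  Root aster: left subtree has 3 nodes {rye, ivy, mint}, right has 3 {fern, moss, tulip}.
    Root rye: left subtree has 0 nodes { }, right has 2 {ivy, mint}.
      Root ivy: left subtree has 0 nodes { }, right has 1 {mint}.
    Root tulip: left subtree has 2 nodes {fern, moss}, right has 0 { }.
      Root moss: left subtree has 1 node {fern}, right has 0 { }.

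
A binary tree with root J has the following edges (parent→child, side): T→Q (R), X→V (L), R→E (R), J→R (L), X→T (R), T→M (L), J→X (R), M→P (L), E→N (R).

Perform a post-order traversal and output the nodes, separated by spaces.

Post-order visits the left subtree, then the right subtree, then the node.
At J: go left to R.
  At R: no left child.
  At R: go right to E.
    At E: no left child.
    At E: go right to N.
      N is a leaf — visit N.
    Visit E.
  Visit R.
At J: go right to X.
  At X: go left to V.
    V is a leaf — visit V.
  At X: go right to T.
    At T: go left to M.
      At M: go left to P.
        P is a leaf — visit P.
      At M: no right child.
      Visit M.
    At T: go right to Q.
      Q is a leaf — visit Q.
    Visit T.
  Visit X.
Visit J.

N E R V P M Q T X J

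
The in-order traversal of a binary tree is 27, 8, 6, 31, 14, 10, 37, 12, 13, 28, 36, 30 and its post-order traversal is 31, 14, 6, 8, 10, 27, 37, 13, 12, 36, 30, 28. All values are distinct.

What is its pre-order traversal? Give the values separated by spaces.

28 12 37 27 10 8 6 14 31 13 30 36

The last element of post-order is the root; it splits in-order into left and right subtrees.
Root 28: left subtree has 9 nodes {27, 8, 6, 31, 14, 10, 37, 12, 13}, right has 2 {36, 30}.
  Root 12: left subtree has 7 nodes {27, 8, 6, 31, 14, 10, 37}, right has 1 {13}.
    Root 37: left subtree has 6 nodes {27, 8, 6, 31, 14, 10}, right has 0 { }.
      Root 27: left subtree has 0 nodes { }, right has 5 {8, 6, 31, 14, 10}.
        Root 10: left subtree has 4 nodes {8, 6, 31, 14}, right has 0 { }.
          Root 8: left subtree has 0 nodes { }, right has 3 {6, 31, 14}.
            Root 6: left subtree has 0 nodes { }, right has 2 {31, 14}.
              Root 14: left subtree has 1 node {31}, right has 0 { }.
  Root 30: left subtree has 1 node {36}, right has 0 { }.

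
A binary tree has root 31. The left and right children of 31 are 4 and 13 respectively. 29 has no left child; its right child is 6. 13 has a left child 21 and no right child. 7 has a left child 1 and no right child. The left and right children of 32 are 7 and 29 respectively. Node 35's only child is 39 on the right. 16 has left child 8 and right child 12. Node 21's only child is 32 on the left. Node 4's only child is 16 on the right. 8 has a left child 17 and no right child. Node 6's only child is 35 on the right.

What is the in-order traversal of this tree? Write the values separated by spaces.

In-order visits the left subtree, then the node, then the right subtree.
At 31: go left to 4.
  At 4: no left child.
  Visit 4.
  At 4: go right to 16.
    At 16: go left to 8.
      At 8: go left to 17.
        17 is a leaf — visit 17.
      Visit 8.
      At 8: no right child.
    Visit 16.
    At 16: go right to 12.
      12 is a leaf — visit 12.
Visit 31.
At 31: go right to 13.
  At 13: go left to 21.
    At 21: go left to 32.
      At 32: go left to 7.
        At 7: go left to 1.
          1 is a leaf — visit 1.
        Visit 7.
        At 7: no right child.
      Visit 32.
      At 32: go right to 29.
        At 29: no left child.
        Visit 29.
        At 29: go right to 6.
          At 6: no left child.
          Visit 6.
          At 6: go right to 35.
            At 35: no left child.
            Visit 35.
            At 35: go right to 39.
              39 is a leaf — visit 39.
    Visit 21.
    At 21: no right child.
  Visit 13.
  At 13: no right child.

4 17 8 16 12 31 1 7 32 29 6 35 39 21 13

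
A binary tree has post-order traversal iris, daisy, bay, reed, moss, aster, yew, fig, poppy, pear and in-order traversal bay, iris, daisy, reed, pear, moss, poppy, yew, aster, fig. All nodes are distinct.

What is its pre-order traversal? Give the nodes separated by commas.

pear, reed, bay, daisy, iris, poppy, moss, fig, yew, aster

The last element of post-order is the root; it splits in-order into left and right subtrees.
Root pear: left subtree has 4 nodes {bay, iris, daisy, reed}, right has 5 {moss, poppy, yew, aster, fig}.
  Root reed: left subtree has 3 nodes {bay, iris, daisy}, right has 0 { }.
    Root bay: left subtree has 0 nodes { }, right has 2 {iris, daisy}.
      Root daisy: left subtree has 1 node {iris}, right has 0 { }.
  Root poppy: left subtree has 1 node {moss}, right has 3 {yew, aster, fig}.
    Root fig: left subtree has 2 nodes {yew, aster}, right has 0 { }.
      Root yew: left subtree has 0 nodes { }, right has 1 {aster}.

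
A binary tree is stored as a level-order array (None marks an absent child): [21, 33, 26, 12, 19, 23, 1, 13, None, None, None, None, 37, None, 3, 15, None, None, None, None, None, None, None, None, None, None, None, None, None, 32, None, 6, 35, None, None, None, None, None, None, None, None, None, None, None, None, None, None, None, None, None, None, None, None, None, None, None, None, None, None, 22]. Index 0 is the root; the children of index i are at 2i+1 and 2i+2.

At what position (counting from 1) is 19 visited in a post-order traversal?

Post-order visits the left subtree, then the right subtree, then the node.
At 21: go left to 33.
  At 33: go left to 12.
    At 12: go left to 13.
      At 13: go left to 15.
        At 15: go left to 6.
          6 is a leaf — visit 6.
        At 15: go right to 35.
          35 is a leaf — visit 35.
        Visit 15.
      At 13: no right child.
      Visit 13.
    At 12: no right child.
    Visit 12.
  At 33: go right to 19.
    19 is a leaf — visit 19.
  Visit 33.
At 21: go right to 26.
  At 26: go left to 23.
    At 23: no left child.
    At 23: go right to 37.
      37 is a leaf — visit 37.
    Visit 23.
  At 26: go right to 1.
    At 1: no left child.
    At 1: go right to 3.
      At 3: go left to 32.
        At 32: go left to 22.
          22 is a leaf — visit 22.
        At 32: no right child.
        Visit 32.
      At 3: no right child.
      Visit 3.
    Visit 1.
  Visit 26.
Visit 21.
Full post-order sequence: 6, 35, 15, 13, 12, 19, 33, 37, 23, 22, 32, 3, 1, 26, 21.

6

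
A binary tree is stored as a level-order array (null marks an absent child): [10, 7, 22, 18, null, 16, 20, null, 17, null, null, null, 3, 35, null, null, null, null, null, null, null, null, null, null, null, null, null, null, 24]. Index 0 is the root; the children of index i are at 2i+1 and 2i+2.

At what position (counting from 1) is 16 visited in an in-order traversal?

In-order visits the left subtree, then the node, then the right subtree.
At 10: go left to 7.
  At 7: go left to 18.
    At 18: no left child.
    Visit 18.
    At 18: go right to 17.
      17 is a leaf — visit 17.
  Visit 7.
  At 7: no right child.
Visit 10.
At 10: go right to 22.
  At 22: go left to 16.
    At 16: no left child.
    Visit 16.
    At 16: go right to 3.
      3 is a leaf — visit 3.
  Visit 22.
  At 22: go right to 20.
    At 20: go left to 35.
      At 35: no left child.
      Visit 35.
      At 35: go right to 24.
        24 is a leaf — visit 24.
    Visit 20.
    At 20: no right child.
Full in-order sequence: 18, 17, 7, 10, 16, 3, 22, 35, 24, 20.

5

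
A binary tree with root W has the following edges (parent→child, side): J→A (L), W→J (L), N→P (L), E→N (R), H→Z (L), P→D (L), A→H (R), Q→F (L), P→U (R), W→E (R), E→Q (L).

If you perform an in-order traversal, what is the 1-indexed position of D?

9

In-order visits the left subtree, then the node, then the right subtree.
At W: go left to J.
  At J: go left to A.
    At A: no left child.
    Visit A.
    At A: go right to H.
      At H: go left to Z.
        Z is a leaf — visit Z.
      Visit H.
      At H: no right child.
  Visit J.
  At J: no right child.
Visit W.
At W: go right to E.
  At E: go left to Q.
    At Q: go left to F.
      F is a leaf — visit F.
    Visit Q.
    At Q: no right child.
  Visit E.
  At E: go right to N.
    At N: go left to P.
      At P: go left to D.
        D is a leaf — visit D.
      Visit P.
      At P: go right to U.
        U is a leaf — visit U.
    Visit N.
    At N: no right child.
Full in-order sequence: A, Z, H, J, W, F, Q, E, D, P, U, N.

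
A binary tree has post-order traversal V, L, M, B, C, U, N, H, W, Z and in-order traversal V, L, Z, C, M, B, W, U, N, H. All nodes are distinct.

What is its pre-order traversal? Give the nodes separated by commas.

Z, L, V, W, C, B, M, H, N, U

The last element of post-order is the root; it splits in-order into left and right subtrees.
Root Z: left subtree has 2 nodes {V, L}, right has 7 {C, M, B, W, U, N, H}.
  Root L: left subtree has 1 node {V}, right has 0 { }.
  Root W: left subtree has 3 nodes {C, M, B}, right has 3 {U, N, H}.
    Root C: left subtree has 0 nodes { }, right has 2 {M, B}.
      Root B: left subtree has 1 node {M}, right has 0 { }.
    Root H: left subtree has 2 nodes {U, N}, right has 0 { }.
      Root N: left subtree has 1 node {U}, right has 0 { }.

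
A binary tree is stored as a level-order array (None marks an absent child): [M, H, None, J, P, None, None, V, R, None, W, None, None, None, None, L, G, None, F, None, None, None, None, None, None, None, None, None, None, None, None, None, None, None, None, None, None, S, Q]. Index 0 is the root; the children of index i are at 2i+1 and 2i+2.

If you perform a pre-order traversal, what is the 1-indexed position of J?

Pre-order visits the node, then its left subtree, then its right subtree.
Visit M.
At M: go left to H.
  Visit H.
  At H: go left to J.
    Visit J.
    At J: go left to V.
      Visit V.
      At V: go left to L.
        L is a leaf — visit L.
      At V: go right to G.
        G is a leaf — visit G.
    At J: go right to R.
      Visit R.
      At R: no left child.
      At R: go right to F.
        Visit F.
        At F: go left to S.
          S is a leaf — visit S.
        At F: go right to Q.
          Q is a leaf — visit Q.
  At H: go right to P.
    Visit P.
    At P: no left child.
    At P: go right to W.
      W is a leaf — visit W.
At M: no right child.
Full pre-order sequence: M, H, J, V, L, G, R, F, S, Q, P, W.

3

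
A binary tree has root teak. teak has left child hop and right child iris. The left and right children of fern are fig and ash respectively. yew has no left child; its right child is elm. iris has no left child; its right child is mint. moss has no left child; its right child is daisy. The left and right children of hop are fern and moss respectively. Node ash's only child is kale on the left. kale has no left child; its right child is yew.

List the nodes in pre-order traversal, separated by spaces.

teak hop fern fig ash kale yew elm moss daisy iris mint

Pre-order visits the node, then its left subtree, then its right subtree.
Visit teak.
At teak: go left to hop.
  Visit hop.
  At hop: go left to fern.
    Visit fern.
    At fern: go left to fig.
      fig is a leaf — visit fig.
    At fern: go right to ash.
      Visit ash.
      At ash: go left to kale.
        Visit kale.
        At kale: no left child.
        At kale: go right to yew.
          Visit yew.
          At yew: no left child.
          At yew: go right to elm.
            elm is a leaf — visit elm.
      At ash: no right child.
  At hop: go right to moss.
    Visit moss.
    At moss: no left child.
    At moss: go right to daisy.
      daisy is a leaf — visit daisy.
At teak: go right to iris.
  Visit iris.
  At iris: no left child.
  At iris: go right to mint.
    mint is a leaf — visit mint.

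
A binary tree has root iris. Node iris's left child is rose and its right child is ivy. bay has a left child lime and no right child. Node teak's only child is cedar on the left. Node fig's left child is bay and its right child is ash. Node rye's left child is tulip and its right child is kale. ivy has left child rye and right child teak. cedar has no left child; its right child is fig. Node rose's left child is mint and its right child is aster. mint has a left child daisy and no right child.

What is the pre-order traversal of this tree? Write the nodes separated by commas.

Pre-order visits the node, then its left subtree, then its right subtree.
Visit iris.
At iris: go left to rose.
  Visit rose.
  At rose: go left to mint.
    Visit mint.
    At mint: go left to daisy.
      daisy is a leaf — visit daisy.
    At mint: no right child.
  At rose: go right to aster.
    aster is a leaf — visit aster.
At iris: go right to ivy.
  Visit ivy.
  At ivy: go left to rye.
    Visit rye.
    At rye: go left to tulip.
      tulip is a leaf — visit tulip.
    At rye: go right to kale.
      kale is a leaf — visit kale.
  At ivy: go right to teak.
    Visit teak.
    At teak: go left to cedar.
      Visit cedar.
      At cedar: no left child.
      At cedar: go right to fig.
        Visit fig.
        At fig: go left to bay.
          Visit bay.
          At bay: go left to lime.
            lime is a leaf — visit lime.
          At bay: no right child.
        At fig: go right to ash.
          ash is a leaf — visit ash.
    At teak: no right child.

iris, rose, mint, daisy, aster, ivy, rye, tulip, kale, teak, cedar, fig, bay, lime, ash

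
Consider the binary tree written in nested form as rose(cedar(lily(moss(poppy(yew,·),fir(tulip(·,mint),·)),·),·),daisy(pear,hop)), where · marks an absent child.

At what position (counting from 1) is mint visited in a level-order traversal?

12

Level-order visits nodes level by level from the root, left to right within each level.
Level 0: rose
Level 1: cedar, daisy
Level 2: lily, pear, hop
Level 3: moss
Level 4: poppy, fir
Level 5: yew, tulip
Level 6: mint
Full level-order sequence: rose, cedar, daisy, lily, pear, hop, moss, poppy, fir, yew, tulip, mint.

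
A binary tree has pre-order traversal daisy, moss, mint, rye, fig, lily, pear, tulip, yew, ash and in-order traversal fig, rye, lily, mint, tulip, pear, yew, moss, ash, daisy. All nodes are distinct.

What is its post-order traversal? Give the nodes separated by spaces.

fig lily rye tulip yew pear mint ash moss daisy

The first element of pre-order is the root; it splits in-order into left and right subtrees.
Root daisy: left subtree has 9 nodes {fig, rye, lily, mint, tulip, pear, yew, moss, ash}, right has 0 { }.
  Root moss: left subtree has 7 nodes {fig, rye, lily, mint, tulip, pear, yew}, right has 1 {ash}.
    Root mint: left subtree has 3 nodes {fig, rye, lily}, right has 3 {tulip, pear, yew}.
      Root rye: left subtree has 1 node {fig}, right has 1 {lily}.
      Root pear: left subtree has 1 node {tulip}, right has 1 {yew}.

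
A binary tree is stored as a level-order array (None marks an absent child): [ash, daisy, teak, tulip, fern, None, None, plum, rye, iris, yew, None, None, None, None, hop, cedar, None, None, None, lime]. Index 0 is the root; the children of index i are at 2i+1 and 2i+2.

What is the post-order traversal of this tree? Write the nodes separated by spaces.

Post-order visits the left subtree, then the right subtree, then the node.
At ash: go left to daisy.
  At daisy: go left to tulip.
    At tulip: go left to plum.
      At plum: go left to hop.
        hop is a leaf — visit hop.
      At plum: go right to cedar.
        cedar is a leaf — visit cedar.
      Visit plum.
    At tulip: go right to rye.
      rye is a leaf — visit rye.
    Visit tulip.
  At daisy: go right to fern.
    At fern: go left to iris.
      At iris: no left child.
      At iris: go right to lime.
        lime is a leaf — visit lime.
      Visit iris.
    At fern: go right to yew.
      yew is a leaf — visit yew.
    Visit fern.
  Visit daisy.
At ash: go right to teak.
  teak is a leaf — visit teak.
Visit ash.

hop cedar plum rye tulip lime iris yew fern daisy teak ash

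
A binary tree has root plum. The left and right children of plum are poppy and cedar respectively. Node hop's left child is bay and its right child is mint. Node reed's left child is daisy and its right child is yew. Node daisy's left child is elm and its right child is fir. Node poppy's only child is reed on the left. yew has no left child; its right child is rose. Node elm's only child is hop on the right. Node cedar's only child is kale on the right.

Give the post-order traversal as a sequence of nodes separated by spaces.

Post-order visits the left subtree, then the right subtree, then the node.
At plum: go left to poppy.
  At poppy: go left to reed.
    At reed: go left to daisy.
      At daisy: go left to elm.
        At elm: no left child.
        At elm: go right to hop.
          At hop: go left to bay.
            bay is a leaf — visit bay.
          At hop: go right to mint.
            mint is a leaf — visit mint.
          Visit hop.
        Visit elm.
      At daisy: go right to fir.
        fir is a leaf — visit fir.
      Visit daisy.
    At reed: go right to yew.
      At yew: no left child.
      At yew: go right to rose.
        rose is a leaf — visit rose.
      Visit yew.
    Visit reed.
  At poppy: no right child.
  Visit poppy.
At plum: go right to cedar.
  At cedar: no left child.
  At cedar: go right to kale.
    kale is a leaf — visit kale.
  Visit cedar.
Visit plum.

bay mint hop elm fir daisy rose yew reed poppy kale cedar plum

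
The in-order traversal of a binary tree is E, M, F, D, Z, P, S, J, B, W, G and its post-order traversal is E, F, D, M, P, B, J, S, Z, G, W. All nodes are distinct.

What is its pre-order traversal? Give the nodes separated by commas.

W, Z, M, E, D, F, S, P, J, B, G

The last element of post-order is the root; it splits in-order into left and right subtrees.
Root W: left subtree has 9 nodes {E, M, F, D, Z, P, S, J, B}, right has 1 {G}.
  Root Z: left subtree has 4 nodes {E, M, F, D}, right has 4 {P, S, J, B}.
    Root M: left subtree has 1 node {E}, right has 2 {F, D}.
      Root D: left subtree has 1 node {F}, right has 0 { }.
    Root S: left subtree has 1 node {P}, right has 2 {J, B}.
      Root J: left subtree has 0 nodes { }, right has 1 {B}.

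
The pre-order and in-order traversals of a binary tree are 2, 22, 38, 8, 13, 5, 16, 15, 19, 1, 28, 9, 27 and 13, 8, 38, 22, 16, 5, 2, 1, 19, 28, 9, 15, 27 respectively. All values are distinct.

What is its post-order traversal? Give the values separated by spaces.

13 8 38 16 5 22 1 9 28 19 27 15 2

The first element of pre-order is the root; it splits in-order into left and right subtrees.
Root 2: left subtree has 6 nodes {13, 8, 38, 22, 16, 5}, right has 6 {1, 19, 28, 9, 15, 27}.
  Root 22: left subtree has 3 nodes {13, 8, 38}, right has 2 {16, 5}.
    Root 38: left subtree has 2 nodes {13, 8}, right has 0 { }.
      Root 8: left subtree has 1 node {13}, right has 0 { }.
    Root 5: left subtree has 1 node {16}, right has 0 { }.
  Root 15: left subtree has 4 nodes {1, 19, 28, 9}, right has 1 {27}.
    Root 19: left subtree has 1 node {1}, right has 2 {28, 9}.
      Root 28: left subtree has 0 nodes { }, right has 1 {9}.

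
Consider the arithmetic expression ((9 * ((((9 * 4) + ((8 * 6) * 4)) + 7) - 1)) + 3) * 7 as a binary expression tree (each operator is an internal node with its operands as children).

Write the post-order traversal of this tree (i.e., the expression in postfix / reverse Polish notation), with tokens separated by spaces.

9 9 4 * 8 6 * 4 * + 7 + 1 - * 3 + 7 *

Post-order on an expression tree gives postfix notation: for each operator, emit left operand, right operand, then the operator.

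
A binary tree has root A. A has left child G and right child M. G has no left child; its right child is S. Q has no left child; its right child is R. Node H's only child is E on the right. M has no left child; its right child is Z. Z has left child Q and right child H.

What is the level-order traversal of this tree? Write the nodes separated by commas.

Level-order visits nodes level by level from the root, left to right within each level.
Level 0: A
Level 1: G, M
Level 2: S, Z
Level 3: Q, H
Level 4: R, E

A, G, M, S, Z, Q, H, R, E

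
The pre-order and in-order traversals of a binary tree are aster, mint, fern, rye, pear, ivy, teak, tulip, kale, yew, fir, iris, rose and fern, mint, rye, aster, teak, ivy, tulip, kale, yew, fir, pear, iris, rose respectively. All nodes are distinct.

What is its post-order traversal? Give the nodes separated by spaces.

fern rye mint teak fir yew kale tulip ivy rose iris pear aster

The first element of pre-order is the root; it splits in-order into left and right subtrees.
Root aster: left subtree has 3 nodes {fern, mint, rye}, right has 9 {teak, ivy, tulip, kale, yew, fir, pear, iris, rose}.
  Root mint: left subtree has 1 node {fern}, right has 1 {rye}.
  Root pear: left subtree has 6 nodes {teak, ivy, tulip, kale, yew, fir}, right has 2 {iris, rose}.
    Root ivy: left subtree has 1 node {teak}, right has 4 {tulip, kale, yew, fir}.
      Root tulip: left subtree has 0 nodes { }, right has 3 {kale, yew, fir}.
        Root kale: left subtree has 0 nodes { }, right has 2 {yew, fir}.
          Root yew: left subtree has 0 nodes { }, right has 1 {fir}.
    Root iris: left subtree has 0 nodes { }, right has 1 {rose}.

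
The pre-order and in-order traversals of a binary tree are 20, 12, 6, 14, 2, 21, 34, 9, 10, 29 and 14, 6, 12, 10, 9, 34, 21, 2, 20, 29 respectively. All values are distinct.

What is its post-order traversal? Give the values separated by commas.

14, 6, 10, 9, 34, 21, 2, 12, 29, 20

The first element of pre-order is the root; it splits in-order into left and right subtrees.
Root 20: left subtree has 8 nodes {14, 6, 12, 10, 9, 34, 21, 2}, right has 1 {29}.
  Root 12: left subtree has 2 nodes {14, 6}, right has 5 {10, 9, 34, 21, 2}.
    Root 6: left subtree has 1 node {14}, right has 0 { }.
    Root 2: left subtree has 4 nodes {10, 9, 34, 21}, right has 0 { }.
      Root 21: left subtree has 3 nodes {10, 9, 34}, right has 0 { }.
        Root 34: left subtree has 2 nodes {10, 9}, right has 0 { }.
          Root 9: left subtree has 1 node {10}, right has 0 { }.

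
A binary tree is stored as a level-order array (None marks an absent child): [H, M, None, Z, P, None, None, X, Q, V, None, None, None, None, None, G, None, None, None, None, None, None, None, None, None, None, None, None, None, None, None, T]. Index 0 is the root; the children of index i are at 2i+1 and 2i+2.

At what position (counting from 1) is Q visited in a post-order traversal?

Post-order visits the left subtree, then the right subtree, then the node.
At H: go left to M.
  At M: go left to Z.
    At Z: go left to X.
      At X: go left to G.
        At G: go left to T.
          T is a leaf — visit T.
        At G: no right child.
        Visit G.
      At X: no right child.
      Visit X.
    At Z: go right to Q.
      Q is a leaf — visit Q.
    Visit Z.
  At M: go right to P.
    At P: go left to V.
      V is a leaf — visit V.
    At P: no right child.
    Visit P.
  Visit M.
At H: no right child.
Visit H.
Full post-order sequence: T, G, X, Q, Z, V, P, M, H.

4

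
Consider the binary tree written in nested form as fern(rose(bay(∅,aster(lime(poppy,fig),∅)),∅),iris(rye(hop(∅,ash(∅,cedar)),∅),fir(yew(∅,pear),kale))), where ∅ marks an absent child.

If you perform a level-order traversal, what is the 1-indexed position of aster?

7

Level-order visits nodes level by level from the root, left to right within each level.
Level 0: fern
Level 1: rose, iris
Level 2: bay, rye, fir
Level 3: aster, hop, yew, kale
Level 4: lime, ash, pear
Level 5: poppy, fig, cedar
Full level-order sequence: fern, rose, iris, bay, rye, fir, aster, hop, yew, kale, lime, ash, pear, poppy, fig, cedar.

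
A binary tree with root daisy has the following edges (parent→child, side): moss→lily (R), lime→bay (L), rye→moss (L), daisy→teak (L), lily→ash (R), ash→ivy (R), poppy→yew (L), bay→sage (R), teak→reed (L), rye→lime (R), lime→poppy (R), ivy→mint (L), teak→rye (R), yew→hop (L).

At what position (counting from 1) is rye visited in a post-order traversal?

13

Post-order visits the left subtree, then the right subtree, then the node.
At daisy: go left to teak.
  At teak: go left to reed.
    reed is a leaf — visit reed.
  At teak: go right to rye.
    At rye: go left to moss.
      At moss: no left child.
      At moss: go right to lily.
        At lily: no left child.
        At lily: go right to ash.
          At ash: no left child.
          At ash: go right to ivy.
            At ivy: go left to mint.
              mint is a leaf — visit mint.
            At ivy: no right child.
            Visit ivy.
          Visit ash.
        Visit lily.
      Visit moss.
    At rye: go right to lime.
      At lime: go left to bay.
        At bay: no left child.
        At bay: go right to sage.
          sage is a leaf — visit sage.
        Visit bay.
      At lime: go right to poppy.
        At poppy: go left to yew.
          At yew: go left to hop.
            hop is a leaf — visit hop.
          At yew: no right child.
          Visit yew.
        At poppy: no right child.
        Visit poppy.
      Visit lime.
    Visit rye.
  Visit teak.
At daisy: no right child.
Visit daisy.
Full post-order sequence: reed, mint, ivy, ash, lily, moss, sage, bay, hop, yew, poppy, lime, rye, teak, daisy.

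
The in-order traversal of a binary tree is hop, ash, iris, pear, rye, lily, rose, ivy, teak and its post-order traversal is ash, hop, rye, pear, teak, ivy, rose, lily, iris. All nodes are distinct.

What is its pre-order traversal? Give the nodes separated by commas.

The last element of post-order is the root; it splits in-order into left and right subtrees.
Root iris: left subtree has 2 nodes {hop, ash}, right has 6 {pear, rye, lily, rose, ivy, teak}.
  Root hop: left subtree has 0 nodes { }, right has 1 {ash}.
  Root lily: left subtree has 2 nodes {pear, rye}, right has 3 {rose, ivy, teak}.
    Root pear: left subtree has 0 nodes { }, right has 1 {rye}.
    Root rose: left subtree has 0 nodes { }, right has 2 {ivy, teak}.
      Root ivy: left subtree has 0 nodes { }, right has 1 {teak}.

iris, hop, ash, lily, pear, rye, rose, ivy, teak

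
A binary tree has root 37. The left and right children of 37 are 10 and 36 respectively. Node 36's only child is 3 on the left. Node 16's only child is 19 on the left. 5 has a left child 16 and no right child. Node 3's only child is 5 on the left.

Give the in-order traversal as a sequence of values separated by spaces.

10 37 19 16 5 3 36

In-order visits the left subtree, then the node, then the right subtree.
At 37: go left to 10.
  10 is a leaf — visit 10.
Visit 37.
At 37: go right to 36.
  At 36: go left to 3.
    At 3: go left to 5.
      At 5: go left to 16.
        At 16: go left to 19.
          19 is a leaf — visit 19.
        Visit 16.
        At 16: no right child.
      Visit 5.
      At 5: no right child.
    Visit 3.
    At 3: no right child.
  Visit 36.
  At 36: no right child.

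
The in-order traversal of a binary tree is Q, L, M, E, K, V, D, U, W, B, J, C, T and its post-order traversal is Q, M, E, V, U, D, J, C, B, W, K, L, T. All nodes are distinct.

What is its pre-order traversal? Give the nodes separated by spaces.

The last element of post-order is the root; it splits in-order into left and right subtrees.
Root T: left subtree has 12 nodes {Q, L, M, E, K, V, D, U, W, B, J, C}, right has 0 { }.
  Root L: left subtree has 1 node {Q}, right has 10 {M, E, K, V, D, U, W, B, J, C}.
    Root K: left subtree has 2 nodes {M, E}, right has 7 {V, D, U, W, B, J, C}.
      Root E: left subtree has 1 node {M}, right has 0 { }.
      Root W: left subtree has 3 nodes {V, D, U}, right has 3 {B, J, C}.
        Root D: left subtree has 1 node {V}, right has 1 {U}.
        Root B: left subtree has 0 nodes { }, right has 2 {J, C}.
          Root C: left subtree has 1 node {J}, right has 0 { }.

T L Q K E M W D V U B C J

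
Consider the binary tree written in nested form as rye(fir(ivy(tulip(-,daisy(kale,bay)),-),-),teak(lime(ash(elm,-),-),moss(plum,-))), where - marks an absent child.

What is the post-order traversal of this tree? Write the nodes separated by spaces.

Post-order visits the left subtree, then the right subtree, then the node.
At rye: go left to fir.
  At fir: go left to ivy.
    At ivy: go left to tulip.
      At tulip: no left child.
      At tulip: go right to daisy.
        At daisy: go left to kale.
          kale is a leaf — visit kale.
        At daisy: go right to bay.
          bay is a leaf — visit bay.
        Visit daisy.
      Visit tulip.
    At ivy: no right child.
    Visit ivy.
  At fir: no right child.
  Visit fir.
At rye: go right to teak.
  At teak: go left to lime.
    At lime: go left to ash.
      At ash: go left to elm.
        elm is a leaf — visit elm.
      At ash: no right child.
      Visit ash.
    At lime: no right child.
    Visit lime.
  At teak: go right to moss.
    At moss: go left to plum.
      plum is a leaf — visit plum.
    At moss: no right child.
    Visit moss.
  Visit teak.
Visit rye.

kale bay daisy tulip ivy fir elm ash lime plum moss teak rye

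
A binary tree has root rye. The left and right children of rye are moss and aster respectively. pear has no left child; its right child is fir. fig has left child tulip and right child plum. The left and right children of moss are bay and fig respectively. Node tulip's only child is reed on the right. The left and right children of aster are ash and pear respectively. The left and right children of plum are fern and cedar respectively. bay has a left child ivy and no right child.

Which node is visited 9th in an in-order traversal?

In-order visits the left subtree, then the node, then the right subtree.
At rye: go left to moss.
  At moss: go left to bay.
    At bay: go left to ivy.
      ivy is a leaf — visit ivy.
    Visit bay.
    At bay: no right child.
  Visit moss.
  At moss: go right to fig.
    At fig: go left to tulip.
      At tulip: no left child.
      Visit tulip.
      At tulip: go right to reed.
        reed is a leaf — visit reed.
    Visit fig.
    At fig: go right to plum.
      At plum: go left to fern.
        fern is a leaf — visit fern.
      Visit plum.
      At plum: go right to cedar.
        cedar is a leaf — visit cedar.
Visit rye.
At rye: go right to aster.
  At aster: go left to ash.
    ash is a leaf — visit ash.
  Visit aster.
  At aster: go right to pear.
    At pear: no left child.
    Visit pear.
    At pear: go right to fir.
      fir is a leaf — visit fir.
Full in-order sequence: ivy, bay, moss, tulip, reed, fig, fern, plum, cedar, rye, ash, aster, pear, fir.

cedar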